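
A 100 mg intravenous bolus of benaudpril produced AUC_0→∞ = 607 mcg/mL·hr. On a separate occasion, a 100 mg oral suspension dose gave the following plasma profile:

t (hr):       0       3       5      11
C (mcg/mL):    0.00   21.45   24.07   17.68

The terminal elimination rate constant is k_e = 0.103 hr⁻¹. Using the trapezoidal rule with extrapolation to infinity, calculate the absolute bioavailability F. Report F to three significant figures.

F = 0.617

Trapezoidal AUC_0→11 (oral suspension):
  [0→3]: (0.00+21.45)/2 × 3 = 32.175
  [3→5]: (21.45+24.07)/2 × 2 = 45.52
  [5→11]: (24.07+17.68)/2 × 6 = 125.25
  Sum = 202.945 mcg/mL·hr
Tail: C_last/k_e = 17.68/0.103 = 171.650
AUC_0→∞ (oral suspension) = 202.945 + 171.650 = 374.595 mcg/mL·hr
F = (AUC_ev/D_ev)/(AUC_iv/D_iv) = (374.595/100)/(607/100) = 3.74595/6.07 = 0.6171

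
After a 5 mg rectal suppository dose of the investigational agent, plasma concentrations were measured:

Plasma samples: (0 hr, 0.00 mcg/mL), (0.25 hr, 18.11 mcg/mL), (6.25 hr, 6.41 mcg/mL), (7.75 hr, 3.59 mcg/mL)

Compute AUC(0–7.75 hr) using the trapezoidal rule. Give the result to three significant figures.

Trapezoidal AUC_0→7.75:
  [0→0.25]: (0.00+18.11)/2 × 0.25 = 2.26375
  [0.25→6.25]: (18.11+6.41)/2 × 6 = 73.56
  [6.25→7.75]: (6.41+3.59)/2 × 1.5 = 7.5
  Sum = 83.32375 mcg/mL·hr

AUC = 83.3 mcg/mL·hr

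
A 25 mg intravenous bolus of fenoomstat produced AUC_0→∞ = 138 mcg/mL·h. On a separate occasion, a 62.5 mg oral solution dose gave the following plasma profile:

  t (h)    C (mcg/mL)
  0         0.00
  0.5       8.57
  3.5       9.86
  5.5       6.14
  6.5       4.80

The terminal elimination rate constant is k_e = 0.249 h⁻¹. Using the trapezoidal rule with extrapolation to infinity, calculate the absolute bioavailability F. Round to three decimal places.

F = 0.204

Trapezoidal AUC_0→6.5 (oral solution):
  [0→0.5]: (0.00+8.57)/2 × 0.5 = 2.1425
  [0.5→3.5]: (8.57+9.86)/2 × 3 = 27.645
  [3.5→5.5]: (9.86+6.14)/2 × 2 = 16.0
  [5.5→6.5]: (6.14+4.80)/2 × 1 = 5.47
  Sum = 51.2575 mcg/mL·h
Tail: C_last/k_e = 4.80/0.249 = 19.277
AUC_0→∞ (oral solution) = 51.2575 + 19.277 = 70.5345 mcg/mL·h
F = (AUC_ev/D_ev)/(AUC_iv/D_iv) = (70.5345/62.5)/(138/25) = 1.128552/5.52 = 0.2044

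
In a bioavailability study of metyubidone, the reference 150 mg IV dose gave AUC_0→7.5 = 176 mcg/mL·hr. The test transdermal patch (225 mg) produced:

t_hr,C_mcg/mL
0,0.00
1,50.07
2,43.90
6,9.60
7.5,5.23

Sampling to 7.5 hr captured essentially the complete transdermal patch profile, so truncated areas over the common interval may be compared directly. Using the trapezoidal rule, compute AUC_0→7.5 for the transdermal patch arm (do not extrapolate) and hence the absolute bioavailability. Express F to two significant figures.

F = 0.72

Trapezoidal AUC_0→7.5 (transdermal patch):
  [0→1]: (0.00+50.07)/2 × 1 = 25.035
  [1→2]: (50.07+43.90)/2 × 1 = 46.985
  [2→6]: (43.90+9.60)/2 × 4 = 107.0
  [6→7.5]: (9.60+5.23)/2 × 1.5 = 11.1225
  Sum = 190.1425 mcg/mL·hr
F = (AUC_ev/D_ev)/(AUC_iv/D_iv) = (190.1425/225)/(176/150) = 0.845078/1.17333 = 0.7202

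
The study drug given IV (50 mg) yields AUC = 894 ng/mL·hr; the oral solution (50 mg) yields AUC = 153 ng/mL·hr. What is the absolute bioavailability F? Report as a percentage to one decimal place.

F = (AUC_ev / D_ev) / (AUC_iv / D_iv)
  = (153/50) / (894/50)
  = 3.06 / 17.88 = 0.1711
  = 17.11%

F = 17.1%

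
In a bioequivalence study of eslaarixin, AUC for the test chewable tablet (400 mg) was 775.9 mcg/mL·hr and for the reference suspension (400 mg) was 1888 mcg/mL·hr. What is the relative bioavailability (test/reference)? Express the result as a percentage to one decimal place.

F_rel = (AUC_test/D_test) / (AUC_ref/D_ref)
      = (775.9/400) / (1888/400)
      = 1.93975 / 4.72 = 0.4110 = 41.10%

F_rel = 41.1%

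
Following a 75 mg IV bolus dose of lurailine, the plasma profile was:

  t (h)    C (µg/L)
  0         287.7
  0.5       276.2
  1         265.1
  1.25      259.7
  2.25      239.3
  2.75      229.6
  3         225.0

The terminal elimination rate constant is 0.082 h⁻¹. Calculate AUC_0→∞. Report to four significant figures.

AUC = 3509 µg/L·h

Trapezoidal AUC_0→3:
  [0→0.5]: (287.7+276.2)/2 × 0.5 = 140.975
  [0.5→1]: (276.2+265.1)/2 × 0.5 = 135.325
  [1→1.25]: (265.1+259.7)/2 × 0.25 = 65.6
  [1.25→2.25]: (259.7+239.3)/2 × 1 = 249.5
  [2.25→2.75]: (239.3+229.6)/2 × 0.5 = 117.225
  [2.75→3]: (229.6+225.0)/2 × 0.25 = 56.825
  Sum = 765.45 µg/L·h
Extrapolated tail: C_last / k_e = 225.0 / 0.082 = 2743.902
AUC_0→∞ = 765.45 + 2743.902 = 3509.352 µg/L·h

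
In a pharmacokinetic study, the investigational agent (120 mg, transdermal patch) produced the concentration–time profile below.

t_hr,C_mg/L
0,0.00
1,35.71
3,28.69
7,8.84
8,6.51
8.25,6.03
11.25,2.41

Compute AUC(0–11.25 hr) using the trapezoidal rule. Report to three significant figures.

Trapezoidal AUC_0→11.25:
  [0→1]: (0.00+35.71)/2 × 1 = 17.855
  [1→3]: (35.71+28.69)/2 × 2 = 64.4
  [3→7]: (28.69+8.84)/2 × 4 = 75.06
  [7→8]: (8.84+6.51)/2 × 1 = 7.675
  [8→8.25]: (6.51+6.03)/2 × 0.25 = 1.5675
  [8.25→11.25]: (6.03+2.41)/2 × 3 = 12.66
  Sum = 179.2175 mg/L·hr

AUC = 179 mg/L·hr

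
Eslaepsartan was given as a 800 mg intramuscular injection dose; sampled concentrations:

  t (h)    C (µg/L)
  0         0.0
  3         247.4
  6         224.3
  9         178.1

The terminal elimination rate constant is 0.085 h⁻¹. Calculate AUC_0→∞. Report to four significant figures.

Trapezoidal AUC_0→9:
  [0→3]: (0.0+247.4)/2 × 3 = 371.1
  [3→6]: (247.4+224.3)/2 × 3 = 707.55
  [6→9]: (224.3+178.1)/2 × 3 = 603.6
  Sum = 1682.25 µg/L·h
Extrapolated tail: C_last / k_e = 178.1 / 0.085 = 2095.294
AUC_0→∞ = 1682.25 + 2095.294 = 3777.544 µg/L·h

AUC = 3778 µg/L·h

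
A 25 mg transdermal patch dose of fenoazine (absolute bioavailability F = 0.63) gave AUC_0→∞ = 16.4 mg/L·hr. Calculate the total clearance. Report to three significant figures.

CL = F × Dose / AUC_0→∞
   = 0.63 × 25 / 16.4 = 0.960366 L/hr

CL = 0.960 L/hr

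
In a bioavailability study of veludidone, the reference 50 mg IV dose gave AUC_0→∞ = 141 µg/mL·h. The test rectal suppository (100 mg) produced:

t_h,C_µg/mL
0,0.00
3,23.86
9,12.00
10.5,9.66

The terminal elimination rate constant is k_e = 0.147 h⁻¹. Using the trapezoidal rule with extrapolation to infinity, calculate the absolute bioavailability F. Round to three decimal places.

F = 0.799

Trapezoidal AUC_0→10.5 (rectal suppository):
  [0→3]: (0.00+23.86)/2 × 3 = 35.79
  [3→9]: (23.86+12.00)/2 × 6 = 107.58
  [9→10.5]: (12.00+9.66)/2 × 1.5 = 16.245
  Sum = 159.615 µg/mL·h
Tail: C_last/k_e = 9.66/0.147 = 65.714
AUC_0→∞ (rectal suppository) = 159.615 + 65.714 = 225.329 µg/mL·h
F = (AUC_ev/D_ev)/(AUC_iv/D_iv) = (225.329/100)/(141/50) = 2.25329/2.82 = 0.7990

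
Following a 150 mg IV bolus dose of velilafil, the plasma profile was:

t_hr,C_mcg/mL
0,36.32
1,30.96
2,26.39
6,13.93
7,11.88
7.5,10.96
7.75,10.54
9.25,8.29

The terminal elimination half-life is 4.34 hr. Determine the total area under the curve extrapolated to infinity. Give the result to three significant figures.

Trapezoidal AUC_0→9.25:
  [0→1]: (36.32+30.96)/2 × 1 = 33.64
  [1→2]: (30.96+26.39)/2 × 1 = 28.675
  [2→6]: (26.39+13.93)/2 × 4 = 80.64
  [6→7]: (13.93+11.88)/2 × 1 = 12.905
  [7→7.5]: (11.88+10.96)/2 × 0.5 = 5.71
  [7.5→7.75]: (10.96+10.54)/2 × 0.25 = 2.6875
  [7.75→9.25]: (10.54+8.29)/2 × 1.5 = 14.1225
  Sum = 178.38 mcg/mL·hr
k_e = ln2 / t½ = 0.693147 / 4.34 = 0.1597 hr^-1
Extrapolated tail: C_last / k_e = 8.29 / 0.1597 = 51.910
AUC_0→∞ = 178.38 + 51.910 = 230.29 mcg/mL·hr

AUC = 230 mcg/mL·hr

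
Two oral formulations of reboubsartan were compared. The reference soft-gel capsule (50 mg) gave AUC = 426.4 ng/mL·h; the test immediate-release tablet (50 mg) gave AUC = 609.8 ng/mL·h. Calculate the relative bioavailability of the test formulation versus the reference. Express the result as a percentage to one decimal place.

F_rel = 143.0%

F_rel = (AUC_test/D_test) / (AUC_ref/D_ref)
      = (609.8/50) / (426.4/50)
      = 12.196 / 8.528 = 1.4301 = 143.01%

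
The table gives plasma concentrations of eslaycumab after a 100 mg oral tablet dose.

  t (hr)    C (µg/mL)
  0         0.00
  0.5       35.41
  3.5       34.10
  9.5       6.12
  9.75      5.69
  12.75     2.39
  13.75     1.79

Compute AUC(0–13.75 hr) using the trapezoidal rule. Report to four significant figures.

Trapezoidal AUC_0→13.75:
  [0→0.5]: (0.00+35.41)/2 × 0.5 = 8.8525
  [0.5→3.5]: (35.41+34.10)/2 × 3 = 104.265
  [3.5→9.5]: (34.10+6.12)/2 × 6 = 120.66
  [9.5→9.75]: (6.12+5.69)/2 × 0.25 = 1.47625
  [9.75→12.75]: (5.69+2.39)/2 × 3 = 12.12
  [12.75→13.75]: (2.39+1.79)/2 × 1 = 2.09
  Sum = 249.46375 µg/mL·hr

AUC = 249.5 µg/mL·hr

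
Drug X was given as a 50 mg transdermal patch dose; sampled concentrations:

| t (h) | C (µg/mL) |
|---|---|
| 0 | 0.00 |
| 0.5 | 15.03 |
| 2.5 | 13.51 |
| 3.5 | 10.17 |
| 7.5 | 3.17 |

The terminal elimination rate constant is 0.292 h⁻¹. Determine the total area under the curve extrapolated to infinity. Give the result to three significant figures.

AUC = 81.7 µg/mL·h

Trapezoidal AUC_0→7.5:
  [0→0.5]: (0.00+15.03)/2 × 0.5 = 3.7575
  [0.5→2.5]: (15.03+13.51)/2 × 2 = 28.54
  [2.5→3.5]: (13.51+10.17)/2 × 1 = 11.84
  [3.5→7.5]: (10.17+3.17)/2 × 4 = 26.68
  Sum = 70.8175 µg/mL·h
Extrapolated tail: C_last / k_e = 3.17 / 0.292 = 10.856
AUC_0→∞ = 70.8175 + 10.856 = 81.6735 µg/mL·h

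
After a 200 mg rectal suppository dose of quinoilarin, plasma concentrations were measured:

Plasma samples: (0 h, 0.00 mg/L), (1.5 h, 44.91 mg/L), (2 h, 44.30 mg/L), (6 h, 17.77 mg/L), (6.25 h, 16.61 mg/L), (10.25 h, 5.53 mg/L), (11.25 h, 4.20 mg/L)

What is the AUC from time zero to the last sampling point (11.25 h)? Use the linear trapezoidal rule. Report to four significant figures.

Trapezoidal AUC_0→11.25:
  [0→1.5]: (0.00+44.91)/2 × 1.5 = 33.6825
  [1.5→2]: (44.91+44.30)/2 × 0.5 = 22.3025
  [2→6]: (44.30+17.77)/2 × 4 = 124.14
  [6→6.25]: (17.77+16.61)/2 × 0.25 = 4.2975
  [6.25→10.25]: (16.61+5.53)/2 × 4 = 44.28
  [10.25→11.25]: (5.53+4.20)/2 × 1 = 4.865
  Sum = 233.5675 mg/L·h

AUC = 233.6 mg/L·h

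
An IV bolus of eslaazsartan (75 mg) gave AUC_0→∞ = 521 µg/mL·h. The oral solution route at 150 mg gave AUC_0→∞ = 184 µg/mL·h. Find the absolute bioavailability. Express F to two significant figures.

F = 0.18

F = (AUC_ev / D_ev) / (AUC_iv / D_iv)
  = (184/150) / (521/75)
  = 1.22667 / 6.94667 = 0.1766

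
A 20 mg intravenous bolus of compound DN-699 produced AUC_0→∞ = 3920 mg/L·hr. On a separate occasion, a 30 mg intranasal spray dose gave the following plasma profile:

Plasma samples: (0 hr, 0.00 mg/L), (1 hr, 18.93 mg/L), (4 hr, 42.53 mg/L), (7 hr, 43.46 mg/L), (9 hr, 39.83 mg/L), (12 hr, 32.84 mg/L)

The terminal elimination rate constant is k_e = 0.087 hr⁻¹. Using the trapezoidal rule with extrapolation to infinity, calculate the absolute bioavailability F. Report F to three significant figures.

Trapezoidal AUC_0→12 (intranasal spray):
  [0→1]: (0.00+18.93)/2 × 1 = 9.465
  [1→4]: (18.93+42.53)/2 × 3 = 92.19
  [4→7]: (42.53+43.46)/2 × 3 = 128.985
  [7→9]: (43.46+39.83)/2 × 2 = 83.29
  [9→12]: (39.83+32.84)/2 × 3 = 109.005
  Sum = 422.935 mg/L·hr
Tail: C_last/k_e = 32.84/0.087 = 377.471
AUC_0→∞ (intranasal spray) = 422.935 + 377.471 = 800.406 mg/L·hr
F = (AUC_ev/D_ev)/(AUC_iv/D_iv) = (800.406/30)/(3920/20) = 26.6802/196 = 0.1361

F = 0.136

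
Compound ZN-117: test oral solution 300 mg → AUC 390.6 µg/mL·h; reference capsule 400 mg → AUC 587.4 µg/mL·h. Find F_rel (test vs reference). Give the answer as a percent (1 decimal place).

F_rel = 88.7%

F_rel = (AUC_test/D_test) / (AUC_ref/D_ref)
      = (390.6/300) / (587.4/400)
      = 1.302 / 1.4685 = 0.8866 = 88.66%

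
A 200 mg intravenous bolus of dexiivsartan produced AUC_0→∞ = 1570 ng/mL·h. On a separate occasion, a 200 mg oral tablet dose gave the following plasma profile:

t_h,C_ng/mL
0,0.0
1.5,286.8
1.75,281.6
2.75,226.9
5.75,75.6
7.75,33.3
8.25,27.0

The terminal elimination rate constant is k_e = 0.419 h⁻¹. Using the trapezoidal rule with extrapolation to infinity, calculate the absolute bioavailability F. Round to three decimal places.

F = 0.753

Trapezoidal AUC_0→8.25 (oral tablet):
  [0→1.5]: (0.0+286.8)/2 × 1.5 = 215.1
  [1.5→1.75]: (286.8+281.6)/2 × 0.25 = 71.05
  [1.75→2.75]: (281.6+226.9)/2 × 1 = 254.25
  [2.75→5.75]: (226.9+75.6)/2 × 3 = 453.75
  [5.75→7.75]: (75.6+33.3)/2 × 2 = 108.9
  [7.75→8.25]: (33.3+27.0)/2 × 0.5 = 15.075
  Sum = 1118.125 ng/mL·h
Tail: C_last/k_e = 27.0/0.419 = 64.439
AUC_0→∞ (oral tablet) = 1118.125 + 64.439 = 1182.564 ng/mL·h
F = (AUC_ev/D_ev)/(AUC_iv/D_iv) = (1182.564/200)/(1570/200) = 5.91282/7.85 = 0.7532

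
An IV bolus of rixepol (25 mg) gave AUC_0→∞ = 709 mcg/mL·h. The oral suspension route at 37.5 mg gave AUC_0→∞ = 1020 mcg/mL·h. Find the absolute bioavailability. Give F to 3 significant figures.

F = (AUC_ev / D_ev) / (AUC_iv / D_iv)
  = (1020/37.5) / (709/25)
  = 27.2 / 28.36 = 0.9591

F = 0.959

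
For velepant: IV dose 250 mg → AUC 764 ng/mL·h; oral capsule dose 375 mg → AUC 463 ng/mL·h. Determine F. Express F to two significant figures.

F = 0.40

F = (AUC_ev / D_ev) / (AUC_iv / D_iv)
  = (463/375) / (764/250)
  = 1.23467 / 3.056 = 0.4040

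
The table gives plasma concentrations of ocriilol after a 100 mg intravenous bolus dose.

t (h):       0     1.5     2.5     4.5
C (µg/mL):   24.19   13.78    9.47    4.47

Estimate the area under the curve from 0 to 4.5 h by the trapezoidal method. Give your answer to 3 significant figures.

AUC = 54.0 µg/mL·h

Trapezoidal AUC_0→4.5:
  [0→1.5]: (24.19+13.78)/2 × 1.5 = 28.4775
  [1.5→2.5]: (13.78+9.47)/2 × 1 = 11.625
  [2.5→4.5]: (9.47+4.47)/2 × 2 = 13.94
  Sum = 54.0425 µg/mL·h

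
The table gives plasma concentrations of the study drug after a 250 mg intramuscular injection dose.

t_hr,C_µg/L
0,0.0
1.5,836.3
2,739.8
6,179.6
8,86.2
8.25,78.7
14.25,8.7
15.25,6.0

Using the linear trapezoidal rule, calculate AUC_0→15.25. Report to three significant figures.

Trapezoidal AUC_0→15.25:
  [0→1.5]: (0.0+836.3)/2 × 1.5 = 627.225
  [1.5→2]: (836.3+739.8)/2 × 0.5 = 394.025
  [2→6]: (739.8+179.6)/2 × 4 = 1838.8
  [6→8]: (179.6+86.2)/2 × 2 = 265.8
  [8→8.25]: (86.2+78.7)/2 × 0.25 = 20.6125
  [8.25→14.25]: (78.7+8.7)/2 × 6 = 262.2
  [14.25→15.25]: (8.7+6.0)/2 × 1 = 7.35
  Sum = 3416.0125 µg/L·hr

AUC = 3420 µg/L·hr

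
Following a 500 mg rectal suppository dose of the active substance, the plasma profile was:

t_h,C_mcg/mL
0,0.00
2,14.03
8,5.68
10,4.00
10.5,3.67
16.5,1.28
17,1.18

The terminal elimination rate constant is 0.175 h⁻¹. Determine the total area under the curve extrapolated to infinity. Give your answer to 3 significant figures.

AUC = 107 mcg/mL·h

Trapezoidal AUC_0→17:
  [0→2]: (0.00+14.03)/2 × 2 = 14.03
  [2→8]: (14.03+5.68)/2 × 6 = 59.13
  [8→10]: (5.68+4.00)/2 × 2 = 9.68
  [10→10.5]: (4.00+3.67)/2 × 0.5 = 1.9175
  [10.5→16.5]: (3.67+1.28)/2 × 6 = 14.85
  [16.5→17]: (1.28+1.18)/2 × 0.5 = 0.615
  Sum = 100.2225 mcg/mL·h
Extrapolated tail: C_last / k_e = 1.18 / 0.175 = 6.743
AUC_0→∞ = 100.2225 + 6.743 = 106.9655 mcg/mL·h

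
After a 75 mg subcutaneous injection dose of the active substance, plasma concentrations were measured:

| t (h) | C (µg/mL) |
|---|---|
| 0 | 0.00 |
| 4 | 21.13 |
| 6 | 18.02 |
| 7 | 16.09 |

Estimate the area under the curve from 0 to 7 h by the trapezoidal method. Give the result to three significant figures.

AUC = 98.5 µg/mL·h

Trapezoidal AUC_0→7:
  [0→4]: (0.00+21.13)/2 × 4 = 42.26
  [4→6]: (21.13+18.02)/2 × 2 = 39.15
  [6→7]: (18.02+16.09)/2 × 1 = 17.055
  Sum = 98.465 µg/mL·h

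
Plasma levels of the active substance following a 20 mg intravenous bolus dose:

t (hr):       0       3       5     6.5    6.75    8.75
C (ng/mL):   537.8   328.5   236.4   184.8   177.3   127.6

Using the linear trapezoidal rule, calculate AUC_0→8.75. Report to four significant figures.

AUC = 2530 ng/mL·hr

Trapezoidal AUC_0→8.75:
  [0→3]: (537.8+328.5)/2 × 3 = 1299.45
  [3→5]: (328.5+236.4)/2 × 2 = 564.9
  [5→6.5]: (236.4+184.8)/2 × 1.5 = 315.9
  [6.5→6.75]: (184.8+177.3)/2 × 0.25 = 45.2625
  [6.75→8.75]: (177.3+127.6)/2 × 2 = 304.9
  Sum = 2530.4125 ng/mL·hr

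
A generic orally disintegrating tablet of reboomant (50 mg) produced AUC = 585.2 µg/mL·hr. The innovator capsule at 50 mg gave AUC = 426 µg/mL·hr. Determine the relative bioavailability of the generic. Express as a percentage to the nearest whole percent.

F_rel = 137%

F_rel = (AUC_test/D_test) / (AUC_ref/D_ref)
      = (585.2/50) / (426/50)
      = 11.704 / 8.52 = 1.3737 = 137.37%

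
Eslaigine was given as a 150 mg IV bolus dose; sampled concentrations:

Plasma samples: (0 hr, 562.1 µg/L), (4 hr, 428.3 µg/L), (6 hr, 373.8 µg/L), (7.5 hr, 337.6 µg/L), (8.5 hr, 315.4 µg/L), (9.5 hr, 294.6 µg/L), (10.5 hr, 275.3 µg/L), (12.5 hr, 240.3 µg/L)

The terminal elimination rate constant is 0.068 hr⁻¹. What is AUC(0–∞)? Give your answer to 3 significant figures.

Trapezoidal AUC_0→12.5:
  [0→4]: (562.1+428.3)/2 × 4 = 1980.8
  [4→6]: (428.3+373.8)/2 × 2 = 802.1
  [6→7.5]: (373.8+337.6)/2 × 1.5 = 533.55
  [7.5→8.5]: (337.6+315.4)/2 × 1 = 326.5
  [8.5→9.5]: (315.4+294.6)/2 × 1 = 305.0
  [9.5→10.5]: (294.6+275.3)/2 × 1 = 284.95
  [10.5→12.5]: (275.3+240.3)/2 × 2 = 515.6
  Sum = 4748.5 µg/L·hr
Extrapolated tail: C_last / k_e = 240.3 / 0.068 = 3533.824
AUC_0→∞ = 4748.5 + 3533.824 = 8282.324 µg/L·hr

AUC = 8280 µg/L·hr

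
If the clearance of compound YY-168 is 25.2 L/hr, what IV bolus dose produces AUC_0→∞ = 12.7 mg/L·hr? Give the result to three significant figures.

Dose = 320 mg

Dose_iv = CL × AUC_0→∞
     = 25.2 × 12.7 = 320.04 mg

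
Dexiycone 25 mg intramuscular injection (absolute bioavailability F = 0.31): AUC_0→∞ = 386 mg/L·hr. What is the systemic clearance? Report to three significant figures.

CL = F × Dose / AUC_0→∞
   = 0.31 × 25 / 386 = 0.0200777 L/hr

CL = 0.0201 L/hr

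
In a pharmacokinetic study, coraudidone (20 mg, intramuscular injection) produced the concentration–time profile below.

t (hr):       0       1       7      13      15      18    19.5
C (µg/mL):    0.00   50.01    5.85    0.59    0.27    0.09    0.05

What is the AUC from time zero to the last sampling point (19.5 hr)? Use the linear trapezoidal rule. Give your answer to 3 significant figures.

AUC = 213 µg/mL·hr

Trapezoidal AUC_0→19.5:
  [0→1]: (0.00+50.01)/2 × 1 = 25.005
  [1→7]: (50.01+5.85)/2 × 6 = 167.58
  [7→13]: (5.85+0.59)/2 × 6 = 19.32
  [13→15]: (0.59+0.27)/2 × 2 = 0.86
  [15→18]: (0.27+0.09)/2 × 3 = 0.54
  [18→19.5]: (0.09+0.05)/2 × 1.5 = 0.105
  Sum = 213.41 µg/mL·hr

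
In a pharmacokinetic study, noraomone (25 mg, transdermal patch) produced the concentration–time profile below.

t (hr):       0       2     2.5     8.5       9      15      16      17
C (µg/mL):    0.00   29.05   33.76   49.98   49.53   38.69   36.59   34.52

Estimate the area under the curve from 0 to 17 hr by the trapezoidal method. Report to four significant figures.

Trapezoidal AUC_0→17:
  [0→2]: (0.00+29.05)/2 × 2 = 29.05
  [2→2.5]: (29.05+33.76)/2 × 0.5 = 15.7025
  [2.5→8.5]: (33.76+49.98)/2 × 6 = 251.22
  [8.5→9]: (49.98+49.53)/2 × 0.5 = 24.8775
  [9→15]: (49.53+38.69)/2 × 6 = 264.66
  [15→16]: (38.69+36.59)/2 × 1 = 37.64
  [16→17]: (36.59+34.52)/2 × 1 = 35.555
  Sum = 658.705 µg/mL·hr

AUC = 658.7 µg/mL·hr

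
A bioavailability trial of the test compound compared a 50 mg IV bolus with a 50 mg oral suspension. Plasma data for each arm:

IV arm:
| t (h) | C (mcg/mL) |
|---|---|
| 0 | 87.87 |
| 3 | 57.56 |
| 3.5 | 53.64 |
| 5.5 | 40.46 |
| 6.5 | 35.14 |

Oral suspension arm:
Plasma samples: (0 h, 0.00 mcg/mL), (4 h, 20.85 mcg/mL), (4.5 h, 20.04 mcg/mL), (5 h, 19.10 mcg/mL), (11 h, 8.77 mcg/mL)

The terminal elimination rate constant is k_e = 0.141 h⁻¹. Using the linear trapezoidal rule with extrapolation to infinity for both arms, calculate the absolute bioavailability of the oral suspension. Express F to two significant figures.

Trapezoidal AUC_0→6.5 (IV):
  [0→3]: (87.87+57.56)/2 × 3 = 218.145
  [3→3.5]: (57.56+53.64)/2 × 0.5 = 27.8
  [3.5→5.5]: (53.64+40.46)/2 × 2 = 94.1
  [5.5→6.5]: (40.46+35.14)/2 × 1 = 37.8
  Sum = 377.845 mcg/mL·h
IV tail: 35.14/0.141 = 249.220; AUC_iv,0→∞ = 377.845 + 249.220 = 627.065 mcg/mL·h
Trapezoidal AUC_0→11 (oral suspension):
  [0→4]: (0.00+20.85)/2 × 4 = 41.7
  [4→4.5]: (20.85+20.04)/2 × 0.5 = 10.2225
  [4.5→5]: (20.04+19.10)/2 × 0.5 = 9.785
  [5→11]: (19.10+8.77)/2 × 6 = 83.61
  Sum = 145.3175 mcg/mL·h
oral suspension tail: 8.77/0.141 = 62.199; AUC_ev,0→∞ = 145.3175 + 62.199 = 207.5165 mcg/mL·h
F = (AUC_ev/D_ev)/(AUC_iv/D_iv) = (207.5165/50)/(627.065/50) = 4.15033/12.5413 = 0.3309

F = 0.33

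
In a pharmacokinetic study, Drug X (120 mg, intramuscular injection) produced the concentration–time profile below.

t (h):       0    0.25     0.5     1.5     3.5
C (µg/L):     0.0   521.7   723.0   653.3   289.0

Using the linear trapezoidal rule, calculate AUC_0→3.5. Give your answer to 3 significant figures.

Trapezoidal AUC_0→3.5:
  [0→0.25]: (0.0+521.7)/2 × 0.25 = 65.2125
  [0.25→0.5]: (521.7+723.0)/2 × 0.25 = 155.5875
  [0.5→1.5]: (723.0+653.3)/2 × 1 = 688.15
  [1.5→3.5]: (653.3+289.0)/2 × 2 = 942.3
  Sum = 1851.25 µg/L·h

AUC = 1850 µg/L·h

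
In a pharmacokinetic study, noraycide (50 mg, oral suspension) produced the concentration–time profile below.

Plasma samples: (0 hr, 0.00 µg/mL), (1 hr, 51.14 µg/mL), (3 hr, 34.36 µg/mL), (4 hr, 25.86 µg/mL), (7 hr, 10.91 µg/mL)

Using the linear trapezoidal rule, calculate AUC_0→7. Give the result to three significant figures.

Trapezoidal AUC_0→7:
  [0→1]: (0.00+51.14)/2 × 1 = 25.57
  [1→3]: (51.14+34.36)/2 × 2 = 85.5
  [3→4]: (34.36+25.86)/2 × 1 = 30.11
  [4→7]: (25.86+10.91)/2 × 3 = 55.155
  Sum = 196.335 µg/mL·hr

AUC = 196 µg/mL·hr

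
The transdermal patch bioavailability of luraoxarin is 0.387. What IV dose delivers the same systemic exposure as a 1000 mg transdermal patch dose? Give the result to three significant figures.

D_iv = 387 mg

Systemic exposure from an extravascular dose = F × D_ev, so the equivalent IV dose is F × D_ev.
D_iv = F × D_ev = 0.387 × 1000 = 387 mg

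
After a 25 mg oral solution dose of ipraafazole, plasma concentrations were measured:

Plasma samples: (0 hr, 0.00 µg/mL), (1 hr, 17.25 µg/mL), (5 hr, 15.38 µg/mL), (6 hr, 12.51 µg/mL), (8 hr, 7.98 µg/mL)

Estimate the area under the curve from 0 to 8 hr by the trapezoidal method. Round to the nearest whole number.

AUC = 108 µg/mL·hr

Trapezoidal AUC_0→8:
  [0→1]: (0.00+17.25)/2 × 1 = 8.625
  [1→5]: (17.25+15.38)/2 × 4 = 65.26
  [5→6]: (15.38+12.51)/2 × 1 = 13.945
  [6→8]: (12.51+7.98)/2 × 2 = 20.49
  Sum = 108.32 µg/mL·hr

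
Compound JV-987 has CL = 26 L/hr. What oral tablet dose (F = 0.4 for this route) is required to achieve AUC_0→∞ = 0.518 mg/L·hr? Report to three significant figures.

Dose = CL × AUC_0→∞ / F
     = 26 × 0.518 / 0.4 = 33.67 mg

Dose = 33.7 mg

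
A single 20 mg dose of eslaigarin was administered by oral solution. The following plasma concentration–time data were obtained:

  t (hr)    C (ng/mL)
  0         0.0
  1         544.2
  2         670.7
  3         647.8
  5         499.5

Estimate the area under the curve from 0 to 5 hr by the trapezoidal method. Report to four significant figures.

Trapezoidal AUC_0→5:
  [0→1]: (0.0+544.2)/2 × 1 = 272.1
  [1→2]: (544.2+670.7)/2 × 1 = 607.45
  [2→3]: (670.7+647.8)/2 × 1 = 659.25
  [3→5]: (647.8+499.5)/2 × 2 = 1147.3
  Sum = 2686.1 ng/mL·hr

AUC = 2686 ng/mL·hr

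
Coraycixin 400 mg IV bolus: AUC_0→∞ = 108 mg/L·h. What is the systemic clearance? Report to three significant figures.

CL = 3.70 L/h

CL = Dose_iv / AUC_0→∞
   = 400 / 108 = 3.7037 L/h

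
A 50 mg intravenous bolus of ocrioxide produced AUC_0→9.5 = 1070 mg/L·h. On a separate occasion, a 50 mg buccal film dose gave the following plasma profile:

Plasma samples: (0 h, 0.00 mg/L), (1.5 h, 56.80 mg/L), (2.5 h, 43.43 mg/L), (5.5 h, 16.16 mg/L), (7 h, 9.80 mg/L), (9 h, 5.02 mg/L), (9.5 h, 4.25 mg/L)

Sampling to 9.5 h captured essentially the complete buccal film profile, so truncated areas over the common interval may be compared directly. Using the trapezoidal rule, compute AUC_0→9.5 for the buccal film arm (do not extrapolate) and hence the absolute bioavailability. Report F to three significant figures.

Trapezoidal AUC_0→9.5 (buccal film):
  [0→1.5]: (0.00+56.80)/2 × 1.5 = 42.6
  [1.5→2.5]: (56.80+43.43)/2 × 1 = 50.115
  [2.5→5.5]: (43.43+16.16)/2 × 3 = 89.385
  [5.5→7]: (16.16+9.80)/2 × 1.5 = 19.47
  [7→9]: (9.80+5.02)/2 × 2 = 14.82
  [9→9.5]: (5.02+4.25)/2 × 0.5 = 2.3175
  Sum = 218.7075 mg/L·h
F = (AUC_ev/D_ev)/(AUC_iv/D_iv) = (218.7075/50)/(1070/50) = 4.37415/21.4 = 0.2044

F = 0.204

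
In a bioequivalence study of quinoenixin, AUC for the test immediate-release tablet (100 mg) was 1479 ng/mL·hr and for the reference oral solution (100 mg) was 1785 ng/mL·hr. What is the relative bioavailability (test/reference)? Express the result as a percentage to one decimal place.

F_rel = 82.9%

F_rel = (AUC_test/D_test) / (AUC_ref/D_ref)
      = (1479/100) / (1785/100)
      = 14.79 / 17.85 = 0.8286 = 82.86%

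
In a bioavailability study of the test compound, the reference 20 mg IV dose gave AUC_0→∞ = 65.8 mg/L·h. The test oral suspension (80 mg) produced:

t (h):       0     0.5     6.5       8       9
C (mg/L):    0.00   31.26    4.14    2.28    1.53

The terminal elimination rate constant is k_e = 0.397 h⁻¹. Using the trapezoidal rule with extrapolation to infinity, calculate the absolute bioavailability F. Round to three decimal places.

F = 0.473

Trapezoidal AUC_0→9 (oral suspension):
  [0→0.5]: (0.00+31.26)/2 × 0.5 = 7.815
  [0.5→6.5]: (31.26+4.14)/2 × 6 = 106.2
  [6.5→8]: (4.14+2.28)/2 × 1.5 = 4.815
  [8→9]: (2.28+1.53)/2 × 1 = 1.905
  Sum = 120.735 mg/L·h
Tail: C_last/k_e = 1.53/0.397 = 3.854
AUC_0→∞ (oral suspension) = 120.735 + 3.854 = 124.589 mg/L·h
F = (AUC_ev/D_ev)/(AUC_iv/D_iv) = (124.589/80)/(65.8/20) = 1.5573625/3.29 = 0.4734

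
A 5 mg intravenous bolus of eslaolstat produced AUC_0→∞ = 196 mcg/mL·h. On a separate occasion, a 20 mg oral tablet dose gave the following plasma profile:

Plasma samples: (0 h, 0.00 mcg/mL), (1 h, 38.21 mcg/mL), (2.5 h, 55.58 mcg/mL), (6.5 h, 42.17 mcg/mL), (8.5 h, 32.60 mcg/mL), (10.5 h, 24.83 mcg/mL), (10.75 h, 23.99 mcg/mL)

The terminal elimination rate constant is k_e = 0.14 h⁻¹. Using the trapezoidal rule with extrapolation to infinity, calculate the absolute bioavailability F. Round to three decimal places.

F = 0.758

Trapezoidal AUC_0→10.75 (oral tablet):
  [0→1]: (0.00+38.21)/2 × 1 = 19.105
  [1→2.5]: (38.21+55.58)/2 × 1.5 = 70.3425
  [2.5→6.5]: (55.58+42.17)/2 × 4 = 195.5
  [6.5→8.5]: (42.17+32.60)/2 × 2 = 74.77
  [8.5→10.5]: (32.60+24.83)/2 × 2 = 57.43
  [10.5→10.75]: (24.83+23.99)/2 × 0.25 = 6.1025
  Sum = 423.25 mcg/mL·h
Tail: C_last/k_e = 23.99/0.14 = 171.357
AUC_0→∞ (oral tablet) = 423.25 + 171.357 = 594.607 mcg/mL·h
F = (AUC_ev/D_ev)/(AUC_iv/D_iv) = (594.607/20)/(196/5) = 29.73035/39.2 = 0.7584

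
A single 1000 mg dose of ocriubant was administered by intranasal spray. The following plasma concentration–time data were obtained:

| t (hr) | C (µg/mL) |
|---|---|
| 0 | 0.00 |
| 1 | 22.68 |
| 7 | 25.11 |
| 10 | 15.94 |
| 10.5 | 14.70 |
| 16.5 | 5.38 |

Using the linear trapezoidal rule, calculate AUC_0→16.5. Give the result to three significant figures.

Trapezoidal AUC_0→16.5:
  [0→1]: (0.00+22.68)/2 × 1 = 11.34
  [1→7]: (22.68+25.11)/2 × 6 = 143.37
  [7→10]: (25.11+15.94)/2 × 3 = 61.575
  [10→10.5]: (15.94+14.70)/2 × 0.5 = 7.66
  [10.5→16.5]: (14.70+5.38)/2 × 6 = 60.24
  Sum = 284.185 µg/mL·hr

AUC = 284 µg/mL·hr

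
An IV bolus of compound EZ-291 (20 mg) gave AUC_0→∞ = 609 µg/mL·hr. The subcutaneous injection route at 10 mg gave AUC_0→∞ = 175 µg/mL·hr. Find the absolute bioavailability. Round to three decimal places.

F = 0.575

F = (AUC_ev / D_ev) / (AUC_iv / D_iv)
  = (175/10) / (609/20)
  = 17.5 / 30.45 = 0.5747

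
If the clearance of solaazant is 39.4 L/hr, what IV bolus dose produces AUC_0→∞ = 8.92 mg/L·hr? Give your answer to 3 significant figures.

Dose = 351 mg

Dose_iv = CL × AUC_0→∞
     = 39.4 × 8.92 = 351.448 mg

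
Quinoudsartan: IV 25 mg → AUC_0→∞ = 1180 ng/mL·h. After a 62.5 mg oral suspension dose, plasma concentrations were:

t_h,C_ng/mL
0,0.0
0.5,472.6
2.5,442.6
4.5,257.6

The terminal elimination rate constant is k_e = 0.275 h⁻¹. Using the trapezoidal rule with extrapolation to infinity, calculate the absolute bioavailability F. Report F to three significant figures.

Trapezoidal AUC_0→4.5 (oral suspension):
  [0→0.5]: (0.0+472.6)/2 × 0.5 = 118.15
  [0.5→2.5]: (472.6+442.6)/2 × 2 = 915.2
  [2.5→4.5]: (442.6+257.6)/2 × 2 = 700.2
  Sum = 1733.55 ng/mL·h
Tail: C_last/k_e = 257.6/0.275 = 936.727
AUC_0→∞ (oral suspension) = 1733.55 + 936.727 = 2670.277 ng/mL·h
F = (AUC_ev/D_ev)/(AUC_iv/D_iv) = (2670.277/62.5)/(1180/25) = 42.724432/47.2 = 0.9052

F = 0.905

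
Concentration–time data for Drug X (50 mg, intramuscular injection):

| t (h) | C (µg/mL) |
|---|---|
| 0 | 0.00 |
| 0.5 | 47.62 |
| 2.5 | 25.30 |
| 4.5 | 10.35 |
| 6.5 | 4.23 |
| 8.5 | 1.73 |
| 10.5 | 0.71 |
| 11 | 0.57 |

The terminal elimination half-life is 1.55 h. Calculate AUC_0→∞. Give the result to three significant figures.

Trapezoidal AUC_0→11:
  [0→0.5]: (0.00+47.62)/2 × 0.5 = 11.905
  [0.5→2.5]: (47.62+25.30)/2 × 2 = 72.92
  [2.5→4.5]: (25.30+10.35)/2 × 2 = 35.65
  [4.5→6.5]: (10.35+4.23)/2 × 2 = 14.58
  [6.5→8.5]: (4.23+1.73)/2 × 2 = 5.96
  [8.5→10.5]: (1.73+0.71)/2 × 2 = 2.44
  [10.5→11]: (0.71+0.57)/2 × 0.5 = 0.32
  Sum = 143.775 µg/mL·h
k_e = ln2 / t½ = 0.693147 / 1.55 = 0.4472 h^-1
Extrapolated tail: C_last / k_e = 0.57 / 0.4472 = 1.275
AUC_0→∞ = 143.775 + 1.275 = 145.05 µg/mL·h

AUC = 145 µg/mL·h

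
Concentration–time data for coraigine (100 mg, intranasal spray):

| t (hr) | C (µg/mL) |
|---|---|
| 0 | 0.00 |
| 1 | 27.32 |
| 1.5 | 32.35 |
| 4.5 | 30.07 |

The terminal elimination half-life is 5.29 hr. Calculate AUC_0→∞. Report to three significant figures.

AUC = 352 µg/mL·hr

Trapezoidal AUC_0→4.5:
  [0→1]: (0.00+27.32)/2 × 1 = 13.66
  [1→1.5]: (27.32+32.35)/2 × 0.5 = 14.9175
  [1.5→4.5]: (32.35+30.07)/2 × 3 = 93.63
  Sum = 122.2075 µg/mL·hr
k_e = ln2 / t½ = 0.693147 / 5.29 = 0.1310 hr^-1
Extrapolated tail: C_last / k_e = 30.07 / 0.131 = 229.542
AUC_0→∞ = 122.2075 + 229.542 = 351.7495 µg/mL·hr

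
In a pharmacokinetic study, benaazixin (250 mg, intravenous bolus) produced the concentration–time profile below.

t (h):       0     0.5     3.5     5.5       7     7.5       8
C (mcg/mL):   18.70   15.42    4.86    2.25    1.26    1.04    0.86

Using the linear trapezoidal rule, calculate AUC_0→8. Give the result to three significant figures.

AUC = 49.7 mcg/mL·h

Trapezoidal AUC_0→8:
  [0→0.5]: (18.70+15.42)/2 × 0.5 = 8.53
  [0.5→3.5]: (15.42+4.86)/2 × 3 = 30.42
  [3.5→5.5]: (4.86+2.25)/2 × 2 = 7.11
  [5.5→7]: (2.25+1.26)/2 × 1.5 = 2.6325
  [7→7.5]: (1.26+1.04)/2 × 0.5 = 0.575
  [7.5→8]: (1.04+0.86)/2 × 0.5 = 0.475
  Sum = 49.7425 mcg/mL·h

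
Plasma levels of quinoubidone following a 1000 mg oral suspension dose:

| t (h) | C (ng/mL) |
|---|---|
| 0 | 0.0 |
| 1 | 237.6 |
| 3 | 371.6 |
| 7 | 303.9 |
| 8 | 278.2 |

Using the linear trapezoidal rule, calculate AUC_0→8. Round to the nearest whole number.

Trapezoidal AUC_0→8:
  [0→1]: (0.0+237.6)/2 × 1 = 118.8
  [1→3]: (237.6+371.6)/2 × 2 = 609.2
  [3→7]: (371.6+303.9)/2 × 4 = 1351.0
  [7→8]: (303.9+278.2)/2 × 1 = 291.05
  Sum = 2370.05 ng/mL·h

AUC = 2370 ng/mL·h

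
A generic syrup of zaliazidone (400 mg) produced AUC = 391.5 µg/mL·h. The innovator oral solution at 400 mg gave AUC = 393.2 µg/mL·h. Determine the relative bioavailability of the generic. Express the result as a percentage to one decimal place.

F_rel = 99.6%

F_rel = (AUC_test/D_test) / (AUC_ref/D_ref)
      = (391.5/400) / (393.2/400)
      = 0.97875 / 0.983 = 0.9957 = 99.57%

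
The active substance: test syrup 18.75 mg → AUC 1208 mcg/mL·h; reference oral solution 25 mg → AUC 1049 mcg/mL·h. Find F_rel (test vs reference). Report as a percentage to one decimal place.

F_rel = 153.5%

F_rel = (AUC_test/D_test) / (AUC_ref/D_ref)
      = (1208/18.75) / (1049/25)
      = 64.4267 / 41.96 = 1.5354 = 153.54%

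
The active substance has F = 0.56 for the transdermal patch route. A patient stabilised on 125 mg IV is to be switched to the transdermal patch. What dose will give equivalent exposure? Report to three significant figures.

For equal systemic exposure: F × D_ev = D_iv
D_ev = D_iv / F = 125 / 0.56 = 223.214 mg

D_transdermal = 223 mg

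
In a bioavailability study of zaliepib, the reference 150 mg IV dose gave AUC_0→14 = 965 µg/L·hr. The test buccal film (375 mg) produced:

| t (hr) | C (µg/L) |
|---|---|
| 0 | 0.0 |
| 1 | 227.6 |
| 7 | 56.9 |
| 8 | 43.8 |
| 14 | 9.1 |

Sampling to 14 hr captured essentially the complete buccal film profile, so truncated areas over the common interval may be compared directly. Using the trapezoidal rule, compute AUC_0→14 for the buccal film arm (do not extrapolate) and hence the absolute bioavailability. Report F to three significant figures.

F = 0.488

Trapezoidal AUC_0→14 (buccal film):
  [0→1]: (0.0+227.6)/2 × 1 = 113.8
  [1→7]: (227.6+56.9)/2 × 6 = 853.5
  [7→8]: (56.9+43.8)/2 × 1 = 50.35
  [8→14]: (43.8+9.1)/2 × 6 = 158.7
  Sum = 1176.35 µg/L·hr
F = (AUC_ev/D_ev)/(AUC_iv/D_iv) = (1176.35/375)/(965/150) = 3.13693/6.43333 = 0.4876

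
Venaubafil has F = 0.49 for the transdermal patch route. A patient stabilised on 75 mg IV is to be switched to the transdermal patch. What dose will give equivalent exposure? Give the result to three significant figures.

D_transdermal = 153 mg

For equal systemic exposure: F × D_ev = D_iv
D_ev = D_iv / F = 75 / 0.49 = 153.061 mg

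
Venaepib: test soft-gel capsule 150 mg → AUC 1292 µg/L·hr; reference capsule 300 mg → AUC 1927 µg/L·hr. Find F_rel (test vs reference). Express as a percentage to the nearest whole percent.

F_rel = (AUC_test/D_test) / (AUC_ref/D_ref)
      = (1292/150) / (1927/300)
      = 8.61333 / 6.42333 = 1.3409 = 134.09%

F_rel = 134%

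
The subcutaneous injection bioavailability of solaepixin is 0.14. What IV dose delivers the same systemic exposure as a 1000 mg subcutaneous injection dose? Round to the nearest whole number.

Systemic exposure from an extravascular dose = F × D_ev, so the equivalent IV dose is F × D_ev.
D_iv = F × D_ev = 0.14 × 1000 = 140 mg

D_iv = 140 mg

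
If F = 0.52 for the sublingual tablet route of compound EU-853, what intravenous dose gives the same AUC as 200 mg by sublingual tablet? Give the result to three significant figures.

D_iv = 104 mg

Systemic exposure from an extravascular dose = F × D_ev, so the equivalent IV dose is F × D_ev.
D_iv = F × D_ev = 0.52 × 200 = 104 mg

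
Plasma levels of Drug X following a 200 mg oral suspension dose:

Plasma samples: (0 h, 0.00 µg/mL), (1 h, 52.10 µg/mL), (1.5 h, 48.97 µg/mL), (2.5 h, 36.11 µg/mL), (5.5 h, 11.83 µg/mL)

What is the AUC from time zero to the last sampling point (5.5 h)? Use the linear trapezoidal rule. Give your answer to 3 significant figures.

Trapezoidal AUC_0→5.5:
  [0→1]: (0.00+52.10)/2 × 1 = 26.05
  [1→1.5]: (52.10+48.97)/2 × 0.5 = 25.2675
  [1.5→2.5]: (48.97+36.11)/2 × 1 = 42.54
  [2.5→5.5]: (36.11+11.83)/2 × 3 = 71.91
  Sum = 165.7675 µg/mL·h

AUC = 166 µg/mL·h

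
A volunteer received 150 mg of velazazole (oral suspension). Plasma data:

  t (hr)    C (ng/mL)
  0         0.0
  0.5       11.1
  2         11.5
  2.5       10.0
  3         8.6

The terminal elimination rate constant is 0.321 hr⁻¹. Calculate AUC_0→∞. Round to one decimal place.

Trapezoidal AUC_0→3:
  [0→0.5]: (0.0+11.1)/2 × 0.5 = 2.775
  [0.5→2]: (11.1+11.5)/2 × 1.5 = 16.95
  [2→2.5]: (11.5+10.0)/2 × 0.5 = 5.375
  [2.5→3]: (10.0+8.6)/2 × 0.5 = 4.65
  Sum = 29.75 ng/mL·hr
Extrapolated tail: C_last / k_e = 8.6 / 0.321 = 26.791
AUC_0→∞ = 29.75 + 26.791 = 56.541 ng/mL·hr

AUC = 56.5 ng/mL·hr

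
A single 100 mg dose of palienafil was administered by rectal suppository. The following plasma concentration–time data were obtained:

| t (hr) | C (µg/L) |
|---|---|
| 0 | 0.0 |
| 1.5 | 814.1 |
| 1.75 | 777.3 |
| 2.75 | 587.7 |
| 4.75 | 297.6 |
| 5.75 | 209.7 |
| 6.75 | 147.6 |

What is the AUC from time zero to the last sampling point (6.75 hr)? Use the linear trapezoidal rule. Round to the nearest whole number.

Trapezoidal AUC_0→6.75:
  [0→1.5]: (0.0+814.1)/2 × 1.5 = 610.575
  [1.5→1.75]: (814.1+777.3)/2 × 0.25 = 198.925
  [1.75→2.75]: (777.3+587.7)/2 × 1 = 682.5
  [2.75→4.75]: (587.7+297.6)/2 × 2 = 885.3
  [4.75→5.75]: (297.6+209.7)/2 × 1 = 253.65
  [5.75→6.75]: (209.7+147.6)/2 × 1 = 178.65
  Sum = 2809.6 µg/L·hr

AUC = 2810 µg/L·hr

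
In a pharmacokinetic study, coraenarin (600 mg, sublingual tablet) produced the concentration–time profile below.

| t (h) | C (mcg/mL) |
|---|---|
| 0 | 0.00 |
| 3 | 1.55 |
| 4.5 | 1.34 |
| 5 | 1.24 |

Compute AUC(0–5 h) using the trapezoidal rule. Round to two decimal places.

AUC = 5.14 mcg/mL·h

Trapezoidal AUC_0→5:
  [0→3]: (0.00+1.55)/2 × 3 = 2.325
  [3→4.5]: (1.55+1.34)/2 × 1.5 = 2.1675
  [4.5→5]: (1.34+1.24)/2 × 0.5 = 0.645
  Sum = 5.1375 mcg/mL·h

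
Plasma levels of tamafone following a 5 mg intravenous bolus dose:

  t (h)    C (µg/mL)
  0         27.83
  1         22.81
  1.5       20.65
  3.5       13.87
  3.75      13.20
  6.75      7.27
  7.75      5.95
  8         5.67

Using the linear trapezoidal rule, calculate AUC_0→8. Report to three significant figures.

Trapezoidal AUC_0→8:
  [0→1]: (27.83+22.81)/2 × 1 = 25.32
  [1→1.5]: (22.81+20.65)/2 × 0.5 = 10.865
  [1.5→3.5]: (20.65+13.87)/2 × 2 = 34.52
  [3.5→3.75]: (13.87+13.20)/2 × 0.25 = 3.38375
  [3.75→6.75]: (13.20+7.27)/2 × 3 = 30.705
  [6.75→7.75]: (7.27+5.95)/2 × 1 = 6.61
  [7.75→8]: (5.95+5.67)/2 × 0.25 = 1.4525
  Sum = 112.85625 µg/mL·h

AUC = 113 µg/mL·h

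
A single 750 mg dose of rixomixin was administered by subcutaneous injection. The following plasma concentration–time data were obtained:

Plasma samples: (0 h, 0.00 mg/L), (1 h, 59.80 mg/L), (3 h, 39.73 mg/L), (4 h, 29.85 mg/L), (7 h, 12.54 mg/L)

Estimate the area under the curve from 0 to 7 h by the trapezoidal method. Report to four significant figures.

AUC = 227.8 mg/L·h

Trapezoidal AUC_0→7:
  [0→1]: (0.00+59.80)/2 × 1 = 29.9
  [1→3]: (59.80+39.73)/2 × 2 = 99.53
  [3→4]: (39.73+29.85)/2 × 1 = 34.79
  [4→7]: (29.85+12.54)/2 × 3 = 63.585
  Sum = 227.805 mg/L·h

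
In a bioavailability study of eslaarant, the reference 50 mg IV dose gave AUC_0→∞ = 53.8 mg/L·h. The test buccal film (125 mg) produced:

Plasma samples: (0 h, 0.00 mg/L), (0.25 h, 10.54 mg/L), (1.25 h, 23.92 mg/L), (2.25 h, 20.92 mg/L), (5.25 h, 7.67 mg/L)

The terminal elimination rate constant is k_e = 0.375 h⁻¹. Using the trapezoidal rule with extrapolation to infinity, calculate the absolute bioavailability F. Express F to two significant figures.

Trapezoidal AUC_0→5.25 (buccal film):
  [0→0.25]: (0.00+10.54)/2 × 0.25 = 1.3175
  [0.25→1.25]: (10.54+23.92)/2 × 1 = 17.23
  [1.25→2.25]: (23.92+20.92)/2 × 1 = 22.42
  [2.25→5.25]: (20.92+7.67)/2 × 3 = 42.885
  Sum = 83.8525 mg/L·h
Tail: C_last/k_e = 7.67/0.375 = 20.453
AUC_0→∞ (buccal film) = 83.8525 + 20.453 = 104.3055 mg/L·h
F = (AUC_ev/D_ev)/(AUC_iv/D_iv) = (104.3055/125)/(53.8/50) = 0.834444/1.076 = 0.7755

F = 0.78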